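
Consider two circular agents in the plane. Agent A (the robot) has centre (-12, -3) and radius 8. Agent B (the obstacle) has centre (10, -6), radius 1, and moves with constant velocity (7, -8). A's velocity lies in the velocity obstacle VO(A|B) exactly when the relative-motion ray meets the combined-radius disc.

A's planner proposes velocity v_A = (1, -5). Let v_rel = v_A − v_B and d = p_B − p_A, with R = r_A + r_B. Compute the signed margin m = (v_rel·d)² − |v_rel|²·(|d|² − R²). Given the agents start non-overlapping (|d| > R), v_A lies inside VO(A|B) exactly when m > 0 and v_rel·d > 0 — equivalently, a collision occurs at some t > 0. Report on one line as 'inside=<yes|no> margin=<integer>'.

d = (22, -3),  |d|² = 493;  R = 8+1 = 9,  c = 493−9² = 412
v_rel = (-6, 3),  |v_rel|² = 45;  v_rel·d = (-6)·(22) + (3)·(-3) = -141
45·t² + 282·t + 412 = 0  ⇒  m = (-141)² − 45·412 = 1341
m = 1341 > 0,  v_rel·d = -141 < 0  ⇒  outside

inside=no margin=1341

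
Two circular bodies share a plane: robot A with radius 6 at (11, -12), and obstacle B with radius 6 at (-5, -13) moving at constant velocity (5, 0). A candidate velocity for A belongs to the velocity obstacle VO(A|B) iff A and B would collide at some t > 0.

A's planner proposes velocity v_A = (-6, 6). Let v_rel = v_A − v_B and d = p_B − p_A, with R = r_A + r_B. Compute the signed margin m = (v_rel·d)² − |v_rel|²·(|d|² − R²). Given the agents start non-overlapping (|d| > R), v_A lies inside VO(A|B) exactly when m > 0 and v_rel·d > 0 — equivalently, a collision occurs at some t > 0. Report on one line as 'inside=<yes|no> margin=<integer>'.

d = (-16, -1),  |d|² = 257;  R = 6+6 = 12,  c = 257−12² = 113
v_rel = (-11, 6),  |v_rel|² = 157;  v_rel·d = (-11)·(-16) + (6)·(-1) = 170
157·t² − 340·t + 113 = 0  ⇒  m = 170² − 157·113 = 11159
m = 11159 > 0,  v_rel·d = 170 > 0  ⇒  inside

inside=yes margin=11159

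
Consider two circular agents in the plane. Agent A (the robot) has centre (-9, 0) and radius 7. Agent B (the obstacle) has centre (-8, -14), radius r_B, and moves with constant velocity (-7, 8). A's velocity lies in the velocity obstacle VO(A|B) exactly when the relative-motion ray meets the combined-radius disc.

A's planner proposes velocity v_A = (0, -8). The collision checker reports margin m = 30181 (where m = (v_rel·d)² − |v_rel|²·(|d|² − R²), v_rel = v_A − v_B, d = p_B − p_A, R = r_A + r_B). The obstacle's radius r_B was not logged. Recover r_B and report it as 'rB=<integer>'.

m = 30181
d = (1, -14);  v_rel = (7, -16),  |v_rel|² = 305
v_rel×d = (7)·(-14) − (-16)·(1) = -82
since m = R²·305 − (-82)²:  R² = (6724 + 30181) / 305 = 121
R = √121 = 11  ⇒  r_B = 11 − 7 = 4

rB=4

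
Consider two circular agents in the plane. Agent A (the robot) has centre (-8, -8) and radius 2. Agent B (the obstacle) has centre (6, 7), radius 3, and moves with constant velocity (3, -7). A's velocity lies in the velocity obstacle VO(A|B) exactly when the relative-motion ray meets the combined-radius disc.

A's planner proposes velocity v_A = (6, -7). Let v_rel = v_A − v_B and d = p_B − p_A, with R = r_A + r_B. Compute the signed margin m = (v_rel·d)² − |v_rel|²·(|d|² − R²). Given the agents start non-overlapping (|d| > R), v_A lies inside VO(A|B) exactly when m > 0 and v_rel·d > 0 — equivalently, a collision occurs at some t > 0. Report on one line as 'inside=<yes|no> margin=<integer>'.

d = (14, 15),  |d|² = 421;  R = 2+3 = 5,  c = 421−5² = 396
v_rel = (3, 0),  |v_rel|² = 9;  v_rel·d = (3)·(14) + (0)·(15) = 42
9·t² − 84·t + 396 = 0  ⇒  m = 42² − 9·396 = -1800
m = -1800 < 0,  v_rel·d = 42 > 0  ⇒  outside

inside=no margin=-1800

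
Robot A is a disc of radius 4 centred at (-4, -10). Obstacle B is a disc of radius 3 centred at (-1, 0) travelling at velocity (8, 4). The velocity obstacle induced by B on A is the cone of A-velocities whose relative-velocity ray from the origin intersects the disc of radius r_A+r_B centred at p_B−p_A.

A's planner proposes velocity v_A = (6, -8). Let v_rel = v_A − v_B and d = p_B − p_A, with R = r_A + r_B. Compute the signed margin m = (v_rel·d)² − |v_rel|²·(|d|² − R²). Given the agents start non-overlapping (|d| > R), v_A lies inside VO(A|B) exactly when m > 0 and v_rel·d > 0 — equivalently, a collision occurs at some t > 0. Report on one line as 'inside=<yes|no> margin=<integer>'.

d = (3, 10),  |d|² = 109;  R = 4+3 = 7,  c = 109−7² = 60
v_rel = (-2, -12),  |v_rel|² = 148;  v_rel·d = (-2)·(3) + (-12)·(10) = -126
148·t² + 252·t + 60 = 0  ⇒  m = (-126)² − 148·60 = 6996
m = 6996 > 0,  v_rel·d = -126 < 0  ⇒  outside

inside=no margin=6996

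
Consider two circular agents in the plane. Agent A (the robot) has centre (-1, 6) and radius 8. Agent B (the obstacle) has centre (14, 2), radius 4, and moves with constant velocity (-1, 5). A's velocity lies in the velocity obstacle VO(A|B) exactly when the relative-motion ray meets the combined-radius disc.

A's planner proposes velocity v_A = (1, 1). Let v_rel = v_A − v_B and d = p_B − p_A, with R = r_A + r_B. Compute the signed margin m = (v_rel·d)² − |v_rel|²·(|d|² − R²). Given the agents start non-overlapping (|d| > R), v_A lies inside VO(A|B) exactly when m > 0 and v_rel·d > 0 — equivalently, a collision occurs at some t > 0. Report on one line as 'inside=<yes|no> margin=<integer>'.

d = (15, -4),  |d|² = 241;  R = 8+4 = 12,  c = 241−12² = 97
v_rel = (2, -4),  |v_rel|² = 20;  v_rel·d = (2)·(15) + (-4)·(-4) = 46
20·t² − 92·t + 97 = 0  ⇒  m = 46² − 20·97 = 176
m = 176 > 0,  v_rel·d = 46 > 0  ⇒  inside

inside=yes margin=176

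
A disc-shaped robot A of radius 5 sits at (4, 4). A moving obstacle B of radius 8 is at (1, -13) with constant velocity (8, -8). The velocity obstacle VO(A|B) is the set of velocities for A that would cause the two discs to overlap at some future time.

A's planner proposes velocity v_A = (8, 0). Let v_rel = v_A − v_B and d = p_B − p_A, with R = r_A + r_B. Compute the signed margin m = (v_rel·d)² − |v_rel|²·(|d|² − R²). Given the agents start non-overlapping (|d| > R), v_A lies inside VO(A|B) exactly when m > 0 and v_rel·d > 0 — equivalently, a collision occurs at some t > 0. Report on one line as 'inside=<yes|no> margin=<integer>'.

d = (-3, -17),  |d|² = 298;  R = 5+8 = 13,  c = 298−13² = 129
v_rel = (0, 8),  |v_rel|² = 64;  v_rel·d = (0)·(-3) + (8)·(-17) = -136
64·t² + 272·t + 129 = 0  ⇒  m = (-136)² − 64·129 = 10240
m = 10240 > 0,  v_rel·d = -136 < 0  ⇒  outside

inside=no margin=10240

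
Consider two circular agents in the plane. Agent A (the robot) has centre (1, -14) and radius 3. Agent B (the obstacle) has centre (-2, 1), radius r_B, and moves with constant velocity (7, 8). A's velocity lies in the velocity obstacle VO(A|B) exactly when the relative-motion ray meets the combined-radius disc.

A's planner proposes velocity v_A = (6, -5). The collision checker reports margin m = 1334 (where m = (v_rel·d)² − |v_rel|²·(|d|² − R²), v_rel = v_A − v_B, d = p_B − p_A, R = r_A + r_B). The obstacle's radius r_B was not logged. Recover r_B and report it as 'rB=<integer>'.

m = 1334
d = (-3, 15);  v_rel = (-1, -13),  |v_rel|² = 170
v_rel×d = (-1)·(15) − (-13)·(-3) = -54
since m = R²·170 − (-54)²:  R² = (2916 + 1334) / 170 = 25
R = √25 = 5  ⇒  r_B = 5 − 3 = 2

rB=2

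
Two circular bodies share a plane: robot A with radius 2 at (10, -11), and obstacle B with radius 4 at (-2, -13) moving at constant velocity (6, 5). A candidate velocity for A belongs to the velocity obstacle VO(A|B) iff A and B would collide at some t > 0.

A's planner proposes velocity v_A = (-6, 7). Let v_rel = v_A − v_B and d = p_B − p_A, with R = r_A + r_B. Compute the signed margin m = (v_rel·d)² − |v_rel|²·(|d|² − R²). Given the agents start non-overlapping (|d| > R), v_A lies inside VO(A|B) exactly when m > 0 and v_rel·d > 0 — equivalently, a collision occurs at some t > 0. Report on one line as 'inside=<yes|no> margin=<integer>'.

d = (-12, -2),  |d|² = 148;  R = 2+4 = 6,  c = 148−6² = 112
v_rel = (-12, 2),  |v_rel|² = 148;  v_rel·d = (-12)·(-12) + (2)·(-2) = 140
148·t² − 280·t + 112 = 0  ⇒  m = 140² − 148·112 = 3024
m = 3024 > 0,  v_rel·d = 140 > 0  ⇒  inside

inside=yes margin=3024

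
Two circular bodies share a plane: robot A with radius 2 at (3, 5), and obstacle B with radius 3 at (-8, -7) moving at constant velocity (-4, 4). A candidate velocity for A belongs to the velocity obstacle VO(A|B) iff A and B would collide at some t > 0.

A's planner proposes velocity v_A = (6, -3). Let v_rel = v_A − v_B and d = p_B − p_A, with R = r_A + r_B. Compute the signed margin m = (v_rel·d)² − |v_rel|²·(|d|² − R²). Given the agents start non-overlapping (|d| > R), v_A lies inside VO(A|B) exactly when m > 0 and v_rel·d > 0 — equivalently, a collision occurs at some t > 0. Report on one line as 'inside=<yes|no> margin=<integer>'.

d = (-11, -12),  |d|² = 265;  R = 2+3 = 5,  c = 265−5² = 240
v_rel = (10, -7),  |v_rel|² = 149;  v_rel·d = (10)·(-11) + (-7)·(-12) = -26
149·t² + 52·t + 240 = 0  ⇒  m = (-26)² − 149·240 = -35084
m = -35084 < 0,  v_rel·d = -26 < 0  ⇒  outside

inside=no margin=-35084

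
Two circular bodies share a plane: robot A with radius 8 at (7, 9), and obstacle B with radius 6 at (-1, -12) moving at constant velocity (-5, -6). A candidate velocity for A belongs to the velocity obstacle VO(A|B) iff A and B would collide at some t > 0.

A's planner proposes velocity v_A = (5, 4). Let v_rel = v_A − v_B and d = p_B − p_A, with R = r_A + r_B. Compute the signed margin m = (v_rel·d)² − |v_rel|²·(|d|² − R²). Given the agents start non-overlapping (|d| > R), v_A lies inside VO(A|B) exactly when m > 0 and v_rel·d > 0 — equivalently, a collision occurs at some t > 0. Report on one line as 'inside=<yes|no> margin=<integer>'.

d = (-8, -21),  |d|² = 505;  R = 8+6 = 14,  c = 505−14² = 309
v_rel = (10, 10),  |v_rel|² = 200;  v_rel·d = (10)·(-8) + (10)·(-21) = -290
200·t² + 580·t + 309 = 0  ⇒  m = (-290)² − 200·309 = 22300
m = 22300 > 0,  v_rel·d = -290 < 0  ⇒  outside

inside=no margin=22300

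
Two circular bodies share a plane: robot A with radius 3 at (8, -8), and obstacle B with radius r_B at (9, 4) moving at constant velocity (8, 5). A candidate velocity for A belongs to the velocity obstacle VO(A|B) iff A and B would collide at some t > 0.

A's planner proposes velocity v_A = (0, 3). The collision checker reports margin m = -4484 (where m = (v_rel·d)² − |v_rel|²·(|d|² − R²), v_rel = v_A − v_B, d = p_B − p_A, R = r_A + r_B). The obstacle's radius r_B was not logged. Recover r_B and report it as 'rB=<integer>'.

m = -4484
d = (1, 12);  v_rel = (-8, -2),  |v_rel|² = 68
v_rel×d = (-8)·(12) − (-2)·(1) = -94
since m = R²·68 − (-94)²:  R² = (8836 + -4484) / 68 = 64
R = √64 = 8  ⇒  r_B = 8 − 3 = 5

rB=5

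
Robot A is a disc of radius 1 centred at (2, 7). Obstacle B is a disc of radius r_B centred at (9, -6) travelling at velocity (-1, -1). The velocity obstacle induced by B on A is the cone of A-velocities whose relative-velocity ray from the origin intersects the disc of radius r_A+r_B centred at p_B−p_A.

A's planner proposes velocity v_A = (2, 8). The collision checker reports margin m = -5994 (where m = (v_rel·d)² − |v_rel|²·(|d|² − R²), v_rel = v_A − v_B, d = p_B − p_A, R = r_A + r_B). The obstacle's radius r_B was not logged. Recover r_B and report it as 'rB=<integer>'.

m = -5994
d = (7, -13);  v_rel = (3, 9),  |v_rel|² = 90
v_rel×d = (3)·(-13) − (9)·(7) = -102
since m = R²·90 − (-102)²:  R² = (10404 + -5994) / 90 = 49
R = √49 = 7  ⇒  r_B = 7 − 1 = 6

rB=6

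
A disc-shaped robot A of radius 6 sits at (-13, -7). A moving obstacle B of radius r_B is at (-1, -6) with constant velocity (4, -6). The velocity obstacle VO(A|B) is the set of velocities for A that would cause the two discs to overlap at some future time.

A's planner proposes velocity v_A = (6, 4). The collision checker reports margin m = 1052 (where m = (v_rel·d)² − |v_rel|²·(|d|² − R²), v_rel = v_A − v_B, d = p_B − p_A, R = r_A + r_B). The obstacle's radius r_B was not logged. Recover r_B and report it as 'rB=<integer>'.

m = 1052
d = (12, 1);  v_rel = (2, 10),  |v_rel|² = 104
v_rel×d = (2)·(1) − (10)·(12) = -118
since m = R²·104 − (-118)²:  R² = (13924 + 1052) / 104 = 144
R = √144 = 12  ⇒  r_B = 12 − 6 = 6

rB=6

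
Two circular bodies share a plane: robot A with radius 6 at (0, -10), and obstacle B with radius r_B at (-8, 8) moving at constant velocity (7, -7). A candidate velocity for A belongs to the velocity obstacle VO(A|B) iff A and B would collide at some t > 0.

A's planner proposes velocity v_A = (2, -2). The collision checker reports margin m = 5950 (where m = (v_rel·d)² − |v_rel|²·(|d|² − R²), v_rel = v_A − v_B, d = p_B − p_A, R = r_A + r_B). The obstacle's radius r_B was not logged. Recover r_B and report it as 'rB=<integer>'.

m = 5950
d = (-8, 18);  v_rel = (-5, 5),  |v_rel|² = 50
v_rel×d = (-5)·(18) − (5)·(-8) = -50
since m = R²·50 − (-50)²:  R² = (2500 + 5950) / 50 = 169
R = √169 = 13  ⇒  r_B = 13 − 6 = 7

rB=7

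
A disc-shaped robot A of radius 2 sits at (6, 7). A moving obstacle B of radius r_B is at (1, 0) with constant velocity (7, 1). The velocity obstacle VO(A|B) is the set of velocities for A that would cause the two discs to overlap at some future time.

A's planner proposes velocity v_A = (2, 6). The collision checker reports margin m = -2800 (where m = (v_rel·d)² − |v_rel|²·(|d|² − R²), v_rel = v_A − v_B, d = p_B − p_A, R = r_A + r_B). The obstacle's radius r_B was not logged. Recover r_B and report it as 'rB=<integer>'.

m = -2800
d = (-5, -7);  v_rel = (-5, 5),  |v_rel|² = 50
v_rel×d = (-5)·(-7) − (5)·(-5) = 60
since m = R²·50 − 60²:  R² = (3600 + -2800) / 50 = 16
R = √16 = 4  ⇒  r_B = 4 − 2 = 2

rB=2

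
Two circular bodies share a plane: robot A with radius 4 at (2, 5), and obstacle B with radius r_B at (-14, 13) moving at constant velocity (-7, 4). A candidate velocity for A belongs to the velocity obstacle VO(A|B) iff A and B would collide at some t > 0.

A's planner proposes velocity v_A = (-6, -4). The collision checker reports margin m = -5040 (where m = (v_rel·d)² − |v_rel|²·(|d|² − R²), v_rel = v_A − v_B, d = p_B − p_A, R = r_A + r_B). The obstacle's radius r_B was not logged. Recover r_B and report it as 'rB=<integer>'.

m = -5040
d = (-16, 8);  v_rel = (1, -8),  |v_rel|² = 65
v_rel×d = (1)·(8) − (-8)·(-16) = -120
since m = R²·65 − (-120)²:  R² = (14400 + -5040) / 65 = 144
R = √144 = 12  ⇒  r_B = 12 − 4 = 8

rB=8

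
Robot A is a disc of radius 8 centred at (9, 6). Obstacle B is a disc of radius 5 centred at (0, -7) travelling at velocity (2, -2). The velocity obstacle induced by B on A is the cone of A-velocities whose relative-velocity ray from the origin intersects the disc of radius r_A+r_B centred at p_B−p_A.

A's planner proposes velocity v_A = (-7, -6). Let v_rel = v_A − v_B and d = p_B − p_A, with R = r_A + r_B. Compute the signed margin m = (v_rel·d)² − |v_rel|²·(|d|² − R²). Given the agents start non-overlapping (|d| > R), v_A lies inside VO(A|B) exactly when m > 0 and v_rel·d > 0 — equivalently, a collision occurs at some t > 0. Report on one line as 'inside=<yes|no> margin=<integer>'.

d = (-9, -13),  |d|² = 250;  R = 8+5 = 13,  c = 250−13² = 81
v_rel = (-9, -4),  |v_rel|² = 97;  v_rel·d = (-9)·(-9) + (-4)·(-13) = 133
97·t² − 266·t + 81 = 0  ⇒  m = 133² − 97·81 = 9832
m = 9832 > 0,  v_rel·d = 133 > 0  ⇒  inside

inside=yes margin=9832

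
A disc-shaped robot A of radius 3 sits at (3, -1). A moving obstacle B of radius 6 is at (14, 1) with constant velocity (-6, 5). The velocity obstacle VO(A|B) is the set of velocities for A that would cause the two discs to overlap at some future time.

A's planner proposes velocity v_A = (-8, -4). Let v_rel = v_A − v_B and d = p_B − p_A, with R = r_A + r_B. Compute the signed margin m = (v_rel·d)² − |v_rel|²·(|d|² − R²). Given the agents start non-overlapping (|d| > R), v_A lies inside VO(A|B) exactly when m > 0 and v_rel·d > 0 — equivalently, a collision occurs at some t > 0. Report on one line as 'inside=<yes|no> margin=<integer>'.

d = (11, 2),  |d|² = 125;  R = 3+6 = 9,  c = 125−9² = 44
v_rel = (-2, -9),  |v_rel|² = 85;  v_rel·d = (-2)·(11) + (-9)·(2) = -40
85·t² + 80·t + 44 = 0  ⇒  m = (-40)² − 85·44 = -2140
m = -2140 < 0,  v_rel·d = -40 < 0  ⇒  outside

inside=no margin=-2140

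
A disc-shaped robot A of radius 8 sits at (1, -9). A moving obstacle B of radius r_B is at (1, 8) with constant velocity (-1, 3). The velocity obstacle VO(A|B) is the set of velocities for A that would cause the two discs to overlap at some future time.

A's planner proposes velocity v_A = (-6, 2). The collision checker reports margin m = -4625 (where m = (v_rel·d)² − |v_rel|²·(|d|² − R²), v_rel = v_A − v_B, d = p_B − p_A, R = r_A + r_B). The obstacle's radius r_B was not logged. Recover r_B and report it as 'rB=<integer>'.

m = -4625
d = (0, 17);  v_rel = (-5, -1),  |v_rel|² = 26
v_rel×d = (-5)·(17) − (-1)·(0) = -85
since m = R²·26 − (-85)²:  R² = (7225 + -4625) / 26 = 100
R = √100 = 10  ⇒  r_B = 10 − 8 = 2

rB=2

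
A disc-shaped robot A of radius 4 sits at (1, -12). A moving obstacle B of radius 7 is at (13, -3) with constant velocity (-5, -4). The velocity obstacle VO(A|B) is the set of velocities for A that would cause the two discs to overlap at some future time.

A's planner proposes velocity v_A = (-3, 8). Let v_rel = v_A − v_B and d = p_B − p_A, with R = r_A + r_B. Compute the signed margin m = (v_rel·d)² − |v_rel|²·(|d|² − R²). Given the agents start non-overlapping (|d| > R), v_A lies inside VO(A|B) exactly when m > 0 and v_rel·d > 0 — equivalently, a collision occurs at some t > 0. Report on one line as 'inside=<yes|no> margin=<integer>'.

d = (12, 9),  |d|² = 225;  R = 4+7 = 11,  c = 225−11² = 104
v_rel = (2, 12),  |v_rel|² = 148;  v_rel·d = (2)·(12) + (12)·(9) = 132
148·t² − 264·t + 104 = 0  ⇒  m = 132² − 148·104 = 2032
m = 2032 > 0,  v_rel·d = 132 > 0  ⇒  inside

inside=yes margin=2032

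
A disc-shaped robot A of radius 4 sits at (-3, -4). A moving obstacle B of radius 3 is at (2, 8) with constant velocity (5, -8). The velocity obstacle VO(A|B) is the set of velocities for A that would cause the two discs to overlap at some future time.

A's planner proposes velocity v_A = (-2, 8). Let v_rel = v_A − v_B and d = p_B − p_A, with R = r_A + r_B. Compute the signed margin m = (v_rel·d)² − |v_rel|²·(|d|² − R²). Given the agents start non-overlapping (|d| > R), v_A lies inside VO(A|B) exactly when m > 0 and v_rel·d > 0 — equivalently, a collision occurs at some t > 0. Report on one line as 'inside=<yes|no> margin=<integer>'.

d = (5, 12),  |d|² = 169;  R = 4+3 = 7,  c = 169−7² = 120
v_rel = (-7, 16),  |v_rel|² = 305;  v_rel·d = (-7)·(5) + (16)·(12) = 157
305·t² − 314·t + 120 = 0  ⇒  m = 157² − 305·120 = -11951
m = -11951 < 0,  v_rel·d = 157 > 0  ⇒  outside

inside=no margin=-11951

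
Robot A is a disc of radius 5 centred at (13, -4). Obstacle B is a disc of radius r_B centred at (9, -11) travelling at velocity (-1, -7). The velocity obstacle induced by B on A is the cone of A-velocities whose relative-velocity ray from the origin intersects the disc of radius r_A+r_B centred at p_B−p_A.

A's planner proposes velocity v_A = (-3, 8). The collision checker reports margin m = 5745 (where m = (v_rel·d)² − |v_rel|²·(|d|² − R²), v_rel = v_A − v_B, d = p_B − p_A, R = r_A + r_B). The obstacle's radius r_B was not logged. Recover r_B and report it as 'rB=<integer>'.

m = 5745
d = (-4, -7);  v_rel = (-2, 15),  |v_rel|² = 229
v_rel×d = (-2)·(-7) − (15)·(-4) = 74
since m = R²·229 − 74²:  R² = (5476 + 5745) / 229 = 49
R = √49 = 7  ⇒  r_B = 7 − 5 = 2

rB=2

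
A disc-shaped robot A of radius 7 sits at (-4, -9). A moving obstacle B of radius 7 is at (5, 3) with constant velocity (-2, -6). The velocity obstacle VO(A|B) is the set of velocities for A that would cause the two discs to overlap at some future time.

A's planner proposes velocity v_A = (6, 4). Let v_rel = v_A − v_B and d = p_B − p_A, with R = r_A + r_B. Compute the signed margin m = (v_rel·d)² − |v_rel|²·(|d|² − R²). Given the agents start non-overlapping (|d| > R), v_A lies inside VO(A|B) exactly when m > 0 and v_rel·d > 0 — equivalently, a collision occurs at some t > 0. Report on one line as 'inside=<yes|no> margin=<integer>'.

d = (9, 12),  |d|² = 225;  R = 7+7 = 14,  c = 225−14² = 29
v_rel = (8, 10),  |v_rel|² = 164;  v_rel·d = (8)·(9) + (10)·(12) = 192
164·t² − 384·t + 29 = 0  ⇒  m = 192² − 164·29 = 32108
m = 32108 > 0,  v_rel·d = 192 > 0  ⇒  inside

inside=yes margin=32108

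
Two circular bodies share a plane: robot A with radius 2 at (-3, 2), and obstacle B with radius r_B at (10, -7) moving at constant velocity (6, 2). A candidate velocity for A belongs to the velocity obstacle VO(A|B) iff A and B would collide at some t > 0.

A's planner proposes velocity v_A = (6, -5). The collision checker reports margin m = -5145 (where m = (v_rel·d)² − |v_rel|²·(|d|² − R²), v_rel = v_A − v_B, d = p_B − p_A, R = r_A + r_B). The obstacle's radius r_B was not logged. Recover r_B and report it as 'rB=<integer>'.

m = -5145
d = (13, -9);  v_rel = (0, -7),  |v_rel|² = 49
v_rel×d = (0)·(-9) − (-7)·(13) = 91
since m = R²·49 − 91²:  R² = (8281 + -5145) / 49 = 64
R = √64 = 8  ⇒  r_B = 8 − 2 = 6

rB=6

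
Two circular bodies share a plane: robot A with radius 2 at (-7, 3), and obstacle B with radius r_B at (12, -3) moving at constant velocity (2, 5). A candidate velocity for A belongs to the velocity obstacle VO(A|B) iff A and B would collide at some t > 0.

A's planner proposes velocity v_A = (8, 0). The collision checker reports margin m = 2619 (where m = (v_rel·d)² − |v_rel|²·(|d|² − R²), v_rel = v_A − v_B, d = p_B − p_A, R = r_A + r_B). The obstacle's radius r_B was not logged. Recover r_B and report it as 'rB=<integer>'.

m = 2619
d = (19, -6);  v_rel = (6, -5),  |v_rel|² = 61
v_rel×d = (6)·(-6) − (-5)·(19) = 59
since m = R²·61 − 59²:  R² = (3481 + 2619) / 61 = 100
R = √100 = 10  ⇒  r_B = 10 − 2 = 8

rB=8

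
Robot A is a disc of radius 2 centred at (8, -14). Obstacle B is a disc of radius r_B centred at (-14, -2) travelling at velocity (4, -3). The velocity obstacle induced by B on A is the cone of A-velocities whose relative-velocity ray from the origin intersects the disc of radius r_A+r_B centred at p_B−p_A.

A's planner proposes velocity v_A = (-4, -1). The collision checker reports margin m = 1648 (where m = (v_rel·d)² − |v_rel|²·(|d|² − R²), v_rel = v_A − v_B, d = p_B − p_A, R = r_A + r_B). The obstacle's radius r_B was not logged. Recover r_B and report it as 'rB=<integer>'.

m = 1648
d = (-22, 12);  v_rel = (-8, 2),  |v_rel|² = 68
v_rel×d = (-8)·(12) − (2)·(-22) = -52
since m = R²·68 − (-52)²:  R² = (2704 + 1648) / 68 = 64
R = √64 = 8  ⇒  r_B = 8 − 2 = 6

rB=6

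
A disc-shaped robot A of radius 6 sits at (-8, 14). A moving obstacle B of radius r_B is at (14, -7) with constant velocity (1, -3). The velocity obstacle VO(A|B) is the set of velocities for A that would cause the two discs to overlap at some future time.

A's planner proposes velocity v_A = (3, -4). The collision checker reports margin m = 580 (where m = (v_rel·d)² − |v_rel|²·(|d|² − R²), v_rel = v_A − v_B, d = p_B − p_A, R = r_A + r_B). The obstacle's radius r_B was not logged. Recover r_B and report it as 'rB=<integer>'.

m = 580
d = (22, -21);  v_rel = (2, -1),  |v_rel|² = 5
v_rel×d = (2)·(-21) − (-1)·(22) = -20
since m = R²·5 − (-20)²:  R² = (400 + 580) / 5 = 196
R = √196 = 14  ⇒  r_B = 14 − 6 = 8

rB=8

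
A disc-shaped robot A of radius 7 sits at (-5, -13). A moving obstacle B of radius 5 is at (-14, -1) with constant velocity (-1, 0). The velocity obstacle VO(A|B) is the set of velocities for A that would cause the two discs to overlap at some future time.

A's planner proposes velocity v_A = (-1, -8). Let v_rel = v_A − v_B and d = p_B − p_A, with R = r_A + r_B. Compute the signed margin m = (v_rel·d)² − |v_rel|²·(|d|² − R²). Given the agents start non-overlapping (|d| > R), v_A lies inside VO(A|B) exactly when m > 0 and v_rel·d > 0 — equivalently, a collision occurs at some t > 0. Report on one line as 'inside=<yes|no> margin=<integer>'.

d = (-9, 12),  |d|² = 225;  R = 7+5 = 12,  c = 225−12² = 81
v_rel = (0, -8),  |v_rel|² = 64;  v_rel·d = (0)·(-9) + (-8)·(12) = -96
64·t² + 192·t + 81 = 0  ⇒  m = (-96)² − 64·81 = 4032
m = 4032 > 0,  v_rel·d = -96 < 0  ⇒  outside

inside=no margin=4032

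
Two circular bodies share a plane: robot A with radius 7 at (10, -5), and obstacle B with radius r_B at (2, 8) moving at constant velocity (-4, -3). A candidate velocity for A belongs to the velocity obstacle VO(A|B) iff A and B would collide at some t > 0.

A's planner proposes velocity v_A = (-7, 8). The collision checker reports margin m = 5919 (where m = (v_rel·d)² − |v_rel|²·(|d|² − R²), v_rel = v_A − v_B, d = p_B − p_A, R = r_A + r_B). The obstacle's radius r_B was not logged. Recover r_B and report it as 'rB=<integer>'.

m = 5919
d = (-8, 13);  v_rel = (-3, 11),  |v_rel|² = 130
v_rel×d = (-3)·(13) − (11)·(-8) = 49
since m = R²·130 − 49²:  R² = (2401 + 5919) / 130 = 64
R = √64 = 8  ⇒  r_B = 8 − 7 = 1

rB=1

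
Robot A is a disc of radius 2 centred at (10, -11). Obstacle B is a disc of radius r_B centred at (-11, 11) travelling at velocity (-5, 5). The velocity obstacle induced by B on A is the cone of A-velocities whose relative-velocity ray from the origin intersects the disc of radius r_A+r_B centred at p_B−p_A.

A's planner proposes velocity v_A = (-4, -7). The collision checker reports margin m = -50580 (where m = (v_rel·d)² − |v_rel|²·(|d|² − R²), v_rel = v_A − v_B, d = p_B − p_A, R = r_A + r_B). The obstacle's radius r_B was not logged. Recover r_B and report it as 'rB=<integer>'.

m = -50580
d = (-21, 22);  v_rel = (1, -12),  |v_rel|² = 145
v_rel×d = (1)·(22) − (-12)·(-21) = -230
since m = R²·145 − (-230)²:  R² = (52900 + -50580) / 145 = 16
R = √16 = 4  ⇒  r_B = 4 − 2 = 2

rB=2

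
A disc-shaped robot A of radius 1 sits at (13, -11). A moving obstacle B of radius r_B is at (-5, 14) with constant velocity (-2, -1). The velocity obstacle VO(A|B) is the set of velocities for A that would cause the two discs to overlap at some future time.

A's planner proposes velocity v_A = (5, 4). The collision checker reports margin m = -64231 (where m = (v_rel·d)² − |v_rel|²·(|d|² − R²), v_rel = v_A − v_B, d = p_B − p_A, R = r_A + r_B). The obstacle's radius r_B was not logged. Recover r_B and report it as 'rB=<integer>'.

m = -64231
d = (-18, 25);  v_rel = (7, 5),  |v_rel|² = 74
v_rel×d = (7)·(25) − (5)·(-18) = 265
since m = R²·74 − 265²:  R² = (70225 + -64231) / 74 = 81
R = √81 = 9  ⇒  r_B = 9 − 1 = 8

rB=8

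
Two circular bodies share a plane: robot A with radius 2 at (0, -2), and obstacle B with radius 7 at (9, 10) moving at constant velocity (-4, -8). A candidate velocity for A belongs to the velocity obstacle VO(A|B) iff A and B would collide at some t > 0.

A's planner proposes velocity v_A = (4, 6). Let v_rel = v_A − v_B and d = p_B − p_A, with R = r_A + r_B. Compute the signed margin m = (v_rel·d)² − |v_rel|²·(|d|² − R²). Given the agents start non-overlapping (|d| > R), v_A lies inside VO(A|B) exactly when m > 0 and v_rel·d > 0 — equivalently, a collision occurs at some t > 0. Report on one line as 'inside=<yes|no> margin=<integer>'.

d = (9, 12),  |d|² = 225;  R = 2+7 = 9,  c = 225−9² = 144
v_rel = (8, 14),  |v_rel|² = 260;  v_rel·d = (8)·(9) + (14)·(12) = 240
260·t² − 480·t + 144 = 0  ⇒  m = 240² − 260·144 = 20160
m = 20160 > 0,  v_rel·d = 240 > 0  ⇒  inside

inside=yes margin=20160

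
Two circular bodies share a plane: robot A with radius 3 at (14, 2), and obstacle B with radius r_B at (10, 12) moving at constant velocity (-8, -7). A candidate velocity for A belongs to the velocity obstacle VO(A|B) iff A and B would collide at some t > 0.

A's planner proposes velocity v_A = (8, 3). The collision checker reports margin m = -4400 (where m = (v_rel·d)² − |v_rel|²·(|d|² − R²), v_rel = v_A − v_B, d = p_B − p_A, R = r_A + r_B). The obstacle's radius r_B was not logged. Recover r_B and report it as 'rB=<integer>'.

m = -4400
d = (-4, 10);  v_rel = (16, 10),  |v_rel|² = 356
v_rel×d = (16)·(10) − (10)·(-4) = 200
since m = R²·356 − 200²:  R² = (40000 + -4400) / 356 = 100
R = √100 = 10  ⇒  r_B = 10 − 3 = 7

rB=7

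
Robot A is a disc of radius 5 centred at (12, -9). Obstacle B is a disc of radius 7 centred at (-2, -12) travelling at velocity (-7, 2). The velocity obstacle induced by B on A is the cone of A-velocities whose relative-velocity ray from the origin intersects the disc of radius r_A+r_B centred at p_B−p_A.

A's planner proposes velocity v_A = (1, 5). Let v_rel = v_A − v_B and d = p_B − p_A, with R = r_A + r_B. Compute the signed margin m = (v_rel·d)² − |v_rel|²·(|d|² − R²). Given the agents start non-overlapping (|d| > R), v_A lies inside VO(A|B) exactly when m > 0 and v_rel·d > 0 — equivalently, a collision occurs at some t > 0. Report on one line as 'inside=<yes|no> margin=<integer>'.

d = (-14, -3),  |d|² = 205;  R = 5+7 = 12,  c = 205−12² = 61
v_rel = (8, 3),  |v_rel|² = 73;  v_rel·d = (8)·(-14) + (3)·(-3) = -121
73·t² + 242·t + 61 = 0  ⇒  m = (-121)² − 73·61 = 10188
m = 10188 > 0,  v_rel·d = -121 < 0  ⇒  outside

inside=no margin=10188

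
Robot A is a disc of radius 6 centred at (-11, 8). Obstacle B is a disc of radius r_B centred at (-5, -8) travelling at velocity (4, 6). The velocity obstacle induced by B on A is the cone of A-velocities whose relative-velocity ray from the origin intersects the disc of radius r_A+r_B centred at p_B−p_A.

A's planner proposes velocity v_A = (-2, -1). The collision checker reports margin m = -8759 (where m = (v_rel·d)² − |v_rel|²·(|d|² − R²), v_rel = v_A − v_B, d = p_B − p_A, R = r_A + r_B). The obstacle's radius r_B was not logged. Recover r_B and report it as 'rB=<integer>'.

m = -8759
d = (6, -16);  v_rel = (-6, -7),  |v_rel|² = 85
v_rel×d = (-6)·(-16) − (-7)·(6) = 138
since m = R²·85 − 138²:  R² = (19044 + -8759) / 85 = 121
R = √121 = 11  ⇒  r_B = 11 − 6 = 5

rB=5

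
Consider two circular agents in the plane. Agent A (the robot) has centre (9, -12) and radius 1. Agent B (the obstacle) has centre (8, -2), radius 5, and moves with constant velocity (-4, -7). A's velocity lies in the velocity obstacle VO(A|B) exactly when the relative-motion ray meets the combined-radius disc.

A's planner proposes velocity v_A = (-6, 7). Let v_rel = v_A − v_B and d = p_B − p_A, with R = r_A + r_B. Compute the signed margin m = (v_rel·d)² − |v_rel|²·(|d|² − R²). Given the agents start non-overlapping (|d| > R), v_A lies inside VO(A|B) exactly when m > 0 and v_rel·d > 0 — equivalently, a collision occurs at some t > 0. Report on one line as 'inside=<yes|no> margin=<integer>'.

d = (-1, 10),  |d|² = 101;  R = 1+5 = 6,  c = 101−6² = 65
v_rel = (-2, 14),  |v_rel|² = 200;  v_rel·d = (-2)·(-1) + (14)·(10) = 142
200·t² − 284·t + 65 = 0  ⇒  m = 142² − 200·65 = 7164
m = 7164 > 0,  v_rel·d = 142 > 0  ⇒  inside

inside=yes margin=7164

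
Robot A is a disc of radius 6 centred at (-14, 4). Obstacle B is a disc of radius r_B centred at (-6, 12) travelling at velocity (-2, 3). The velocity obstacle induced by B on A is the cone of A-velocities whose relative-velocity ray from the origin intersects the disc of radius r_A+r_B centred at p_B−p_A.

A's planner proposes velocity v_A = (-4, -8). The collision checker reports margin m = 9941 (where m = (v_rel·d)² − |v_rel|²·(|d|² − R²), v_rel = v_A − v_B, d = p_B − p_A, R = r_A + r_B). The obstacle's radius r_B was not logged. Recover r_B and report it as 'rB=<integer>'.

m = 9941
d = (8, 8);  v_rel = (-2, -11),  |v_rel|² = 125
v_rel×d = (-2)·(8) − (-11)·(8) = 72
since m = R²·125 − 72²:  R² = (5184 + 9941) / 125 = 121
R = √121 = 11  ⇒  r_B = 11 − 6 = 5

rB=5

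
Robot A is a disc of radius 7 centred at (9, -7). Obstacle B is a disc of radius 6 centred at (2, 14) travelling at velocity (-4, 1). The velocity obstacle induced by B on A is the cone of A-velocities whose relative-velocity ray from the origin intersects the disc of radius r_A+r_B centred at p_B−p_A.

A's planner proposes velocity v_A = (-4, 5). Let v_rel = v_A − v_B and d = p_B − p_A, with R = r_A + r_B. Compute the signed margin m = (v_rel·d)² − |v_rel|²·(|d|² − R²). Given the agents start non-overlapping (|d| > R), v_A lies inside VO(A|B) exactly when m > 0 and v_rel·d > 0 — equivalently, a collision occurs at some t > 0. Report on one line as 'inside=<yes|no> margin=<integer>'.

d = (-7, 21),  |d|² = 490;  R = 7+6 = 13,  c = 490−13² = 321
v_rel = (0, 4),  |v_rel|² = 16;  v_rel·d = (0)·(-7) + (4)·(21) = 84
16·t² − 168·t + 321 = 0  ⇒  m = 84² − 16·321 = 1920
m = 1920 > 0,  v_rel·d = 84 > 0  ⇒  inside

inside=yes margin=1920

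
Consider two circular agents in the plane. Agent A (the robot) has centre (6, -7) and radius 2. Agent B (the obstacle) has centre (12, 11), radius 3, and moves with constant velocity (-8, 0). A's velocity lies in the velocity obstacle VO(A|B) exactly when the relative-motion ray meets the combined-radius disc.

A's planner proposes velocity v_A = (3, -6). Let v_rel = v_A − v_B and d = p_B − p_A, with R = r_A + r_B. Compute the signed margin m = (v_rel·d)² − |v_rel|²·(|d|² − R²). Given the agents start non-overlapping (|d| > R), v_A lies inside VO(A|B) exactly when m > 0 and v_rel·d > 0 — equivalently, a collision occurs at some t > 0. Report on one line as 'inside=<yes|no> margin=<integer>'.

d = (6, 18),  |d|² = 360;  R = 2+3 = 5,  c = 360−5² = 335
v_rel = (11, -6),  |v_rel|² = 157;  v_rel·d = (11)·(6) + (-6)·(18) = -42
157·t² + 84·t + 335 = 0  ⇒  m = (-42)² − 157·335 = -50831
m = -50831 < 0,  v_rel·d = -42 < 0  ⇒  outside

inside=no margin=-50831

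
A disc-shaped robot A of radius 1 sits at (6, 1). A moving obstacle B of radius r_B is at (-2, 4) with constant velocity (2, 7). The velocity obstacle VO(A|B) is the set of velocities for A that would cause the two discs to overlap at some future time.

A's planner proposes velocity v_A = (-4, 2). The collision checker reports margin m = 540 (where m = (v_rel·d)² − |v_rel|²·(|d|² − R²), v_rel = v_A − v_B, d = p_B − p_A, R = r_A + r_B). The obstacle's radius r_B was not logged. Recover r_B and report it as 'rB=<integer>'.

m = 540
d = (-8, 3);  v_rel = (-6, -5),  |v_rel|² = 61
v_rel×d = (-6)·(3) − (-5)·(-8) = -58
since m = R²·61 − (-58)²:  R² = (3364 + 540) / 61 = 64
R = √64 = 8  ⇒  r_B = 8 − 1 = 7

rB=7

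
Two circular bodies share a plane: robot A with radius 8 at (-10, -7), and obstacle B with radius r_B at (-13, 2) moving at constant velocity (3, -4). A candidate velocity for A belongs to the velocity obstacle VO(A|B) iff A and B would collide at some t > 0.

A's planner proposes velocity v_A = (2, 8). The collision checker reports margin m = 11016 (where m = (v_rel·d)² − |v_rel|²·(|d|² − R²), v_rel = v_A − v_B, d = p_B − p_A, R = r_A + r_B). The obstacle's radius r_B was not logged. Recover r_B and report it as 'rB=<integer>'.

m = 11016
d = (-3, 9);  v_rel = (-1, 12),  |v_rel|² = 145
v_rel×d = (-1)·(9) − (12)·(-3) = 27
since m = R²·145 − 27²:  R² = (729 + 11016) / 145 = 81
R = √81 = 9  ⇒  r_B = 9 − 8 = 1

rB=1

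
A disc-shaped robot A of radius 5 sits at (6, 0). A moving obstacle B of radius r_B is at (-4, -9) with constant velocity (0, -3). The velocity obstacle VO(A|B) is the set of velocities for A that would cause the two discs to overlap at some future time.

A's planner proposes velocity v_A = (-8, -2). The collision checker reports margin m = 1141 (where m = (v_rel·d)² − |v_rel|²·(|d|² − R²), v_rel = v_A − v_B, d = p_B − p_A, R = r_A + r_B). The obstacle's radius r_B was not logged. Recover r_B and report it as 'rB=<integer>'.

m = 1141
d = (-10, -9);  v_rel = (-8, 1),  |v_rel|² = 65
v_rel×d = (-8)·(-9) − (1)·(-10) = 82
since m = R²·65 − 82²:  R² = (6724 + 1141) / 65 = 121
R = √121 = 11  ⇒  r_B = 11 − 5 = 6

rB=6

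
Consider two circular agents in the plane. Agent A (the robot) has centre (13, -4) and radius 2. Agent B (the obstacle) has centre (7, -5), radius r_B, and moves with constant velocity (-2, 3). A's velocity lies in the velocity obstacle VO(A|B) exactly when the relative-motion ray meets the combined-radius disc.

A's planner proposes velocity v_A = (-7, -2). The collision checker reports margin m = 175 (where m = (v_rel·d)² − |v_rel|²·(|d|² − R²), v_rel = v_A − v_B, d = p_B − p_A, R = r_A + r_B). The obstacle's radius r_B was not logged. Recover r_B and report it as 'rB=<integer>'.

m = 175
d = (-6, -1);  v_rel = (-5, -5),  |v_rel|² = 50
v_rel×d = (-5)·(-1) − (-5)·(-6) = -25
since m = R²·50 − (-25)²:  R² = (625 + 175) / 50 = 16
R = √16 = 4  ⇒  r_B = 4 − 2 = 2

rB=2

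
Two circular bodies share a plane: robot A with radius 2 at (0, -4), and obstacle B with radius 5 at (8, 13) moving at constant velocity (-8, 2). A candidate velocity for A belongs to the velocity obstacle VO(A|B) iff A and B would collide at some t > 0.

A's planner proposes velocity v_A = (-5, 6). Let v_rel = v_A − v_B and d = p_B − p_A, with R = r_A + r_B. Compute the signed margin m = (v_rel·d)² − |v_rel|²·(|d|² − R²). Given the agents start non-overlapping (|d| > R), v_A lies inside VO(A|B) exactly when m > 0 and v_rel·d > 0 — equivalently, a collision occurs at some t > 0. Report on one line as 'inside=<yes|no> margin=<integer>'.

d = (8, 17),  |d|² = 353;  R = 2+5 = 7,  c = 353−7² = 304
v_rel = (3, 4),  |v_rel|² = 25;  v_rel·d = (3)·(8) + (4)·(17) = 92
25·t² − 184·t + 304 = 0  ⇒  m = 92² − 25·304 = 864
m = 864 > 0,  v_rel·d = 92 > 0  ⇒  inside

inside=yes margin=864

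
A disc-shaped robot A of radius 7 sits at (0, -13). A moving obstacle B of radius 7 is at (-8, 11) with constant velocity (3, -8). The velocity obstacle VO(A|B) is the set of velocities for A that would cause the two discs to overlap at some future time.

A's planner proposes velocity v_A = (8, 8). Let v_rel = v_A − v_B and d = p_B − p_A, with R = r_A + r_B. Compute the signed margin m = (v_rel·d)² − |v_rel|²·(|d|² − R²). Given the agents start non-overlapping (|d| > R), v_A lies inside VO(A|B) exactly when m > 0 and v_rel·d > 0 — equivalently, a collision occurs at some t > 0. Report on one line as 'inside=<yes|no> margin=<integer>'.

d = (-8, 24),  |d|² = 640;  R = 7+7 = 14,  c = 640−14² = 444
v_rel = (5, 16),  |v_rel|² = 281;  v_rel·d = (5)·(-8) + (16)·(24) = 344
281·t² − 688·t + 444 = 0  ⇒  m = 344² − 281·444 = -6428
m = -6428 < 0,  v_rel·d = 344 > 0  ⇒  outside

inside=no margin=-6428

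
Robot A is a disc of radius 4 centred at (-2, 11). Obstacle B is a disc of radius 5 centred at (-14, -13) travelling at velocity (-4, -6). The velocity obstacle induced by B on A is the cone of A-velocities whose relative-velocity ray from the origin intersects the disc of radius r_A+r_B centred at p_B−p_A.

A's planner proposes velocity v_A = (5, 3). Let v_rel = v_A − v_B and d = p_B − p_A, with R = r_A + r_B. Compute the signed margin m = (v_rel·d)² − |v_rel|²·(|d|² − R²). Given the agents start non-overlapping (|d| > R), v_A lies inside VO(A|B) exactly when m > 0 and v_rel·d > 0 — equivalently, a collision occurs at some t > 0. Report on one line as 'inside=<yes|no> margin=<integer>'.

d = (-12, -24),  |d|² = 720;  R = 4+5 = 9,  c = 720−9² = 639
v_rel = (9, 9),  |v_rel|² = 162;  v_rel·d = (9)·(-12) + (9)·(-24) = -324
162·t² + 648·t + 639 = 0  ⇒  m = (-324)² − 162·639 = 1458
m = 1458 > 0,  v_rel·d = -324 < 0  ⇒  outside

inside=no margin=1458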